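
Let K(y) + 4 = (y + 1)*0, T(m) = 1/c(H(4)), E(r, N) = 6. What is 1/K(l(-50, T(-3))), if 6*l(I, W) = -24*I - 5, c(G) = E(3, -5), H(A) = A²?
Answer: -¼ ≈ -0.25000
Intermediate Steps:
c(G) = 6
T(m) = ⅙ (T(m) = 1/6 = ⅙)
l(I, W) = -⅚ - 4*I (l(I, W) = (-24*I - 5)/6 = (-5 - 24*I)/6 = -⅚ - 4*I)
K(y) = -4 (K(y) = -4 + (y + 1)*0 = -4 + (1 + y)*0 = -4 + 0 = -4)
1/K(l(-50, T(-3))) = 1/(-4) = -¼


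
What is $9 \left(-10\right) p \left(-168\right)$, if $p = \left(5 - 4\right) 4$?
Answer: $60480$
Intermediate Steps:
$p = 4$ ($p = 1 \cdot 4 = 4$)
$9 \left(-10\right) p \left(-168\right) = 9 \left(-10\right) 4 \left(-168\right) = \left(-90\right) 4 \left(-168\right) = \left(-360\right) \left(-168\right) = 60480$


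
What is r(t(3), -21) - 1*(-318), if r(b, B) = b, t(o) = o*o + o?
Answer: 330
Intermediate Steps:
t(o) = o + o**2 (t(o) = o**2 + o = o + o**2)
r(t(3), -21) - 1*(-318) = 3*(1 + 3) - 1*(-318) = 3*4 + 318 = 12 + 318 = 330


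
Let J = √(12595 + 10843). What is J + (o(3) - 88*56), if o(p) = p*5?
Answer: -4913 + √23438 ≈ -4759.9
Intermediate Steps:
J = √23438 ≈ 153.09
o(p) = 5*p
J + (o(3) - 88*56) = √23438 + (5*3 - 88*56) = √23438 + (15 - 4928) = √23438 - 4913 = -4913 + √23438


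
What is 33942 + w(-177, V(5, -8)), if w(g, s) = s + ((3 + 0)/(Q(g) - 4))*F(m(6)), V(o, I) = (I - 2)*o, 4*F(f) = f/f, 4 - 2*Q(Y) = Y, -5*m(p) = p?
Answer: 11726635/346 ≈ 33892.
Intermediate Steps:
m(p) = -p/5
Q(Y) = 2 - Y/2
F(f) = ¼ (F(f) = (f/f)/4 = (¼)*1 = ¼)
V(o, I) = o*(-2 + I) (V(o, I) = (-2 + I)*o = o*(-2 + I))
w(g, s) = s + 3/(4*(-2 - g/2)) (w(g, s) = s + ((3 + 0)/((2 - g/2) - 4))*(¼) = s + (3/(-2 - g/2))*(¼) = s + 3/(4*(-2 - g/2)))
33942 + w(-177, V(5, -8)) = 33942 + (-3/2 + 4*(5*(-2 - 8)) - 885*(-2 - 8))/(4 - 177) = 33942 + (-3/2 + 4*(5*(-10)) - 885*(-10))/(-173) = 33942 - (-3/2 + 4*(-50) - 177*(-50))/173 = 33942 - (-3/2 - 200 + 8850)/173 = 33942 - 1/173*17297/2 = 33942 - 17297/346 = 11726635/346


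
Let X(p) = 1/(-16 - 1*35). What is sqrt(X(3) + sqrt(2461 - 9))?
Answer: sqrt(-51 + 5202*sqrt(613))/51 ≈ 7.0355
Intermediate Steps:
X(p) = -1/51 (X(p) = 1/(-16 - 35) = 1/(-51) = -1/51)
sqrt(X(3) + sqrt(2461 - 9)) = sqrt(-1/51 + sqrt(2461 - 9)) = sqrt(-1/51 + sqrt(2452)) = sqrt(-1/51 + 2*sqrt(613))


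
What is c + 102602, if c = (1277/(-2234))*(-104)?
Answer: 114672838/1117 ≈ 1.0266e+5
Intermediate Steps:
c = 66404/1117 (c = (1277*(-1/2234))*(-104) = -1277/2234*(-104) = 66404/1117 ≈ 59.449)
c + 102602 = 66404/1117 + 102602 = 114672838/1117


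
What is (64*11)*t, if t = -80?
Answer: -56320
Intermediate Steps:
(64*11)*t = (64*11)*(-80) = 704*(-80) = -56320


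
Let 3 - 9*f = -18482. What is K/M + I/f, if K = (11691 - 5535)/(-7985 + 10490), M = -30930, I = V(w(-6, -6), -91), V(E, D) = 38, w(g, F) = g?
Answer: 293158296/15913459225 ≈ 0.018422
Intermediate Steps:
f = 18485/9 (f = 1/3 - 1/9*(-18482) = 1/3 + 18482/9 = 18485/9 ≈ 2053.9)
I = 38
K = 2052/835 (K = 6156/2505 = 6156*(1/2505) = 2052/835 ≈ 2.4575)
K/M + I/f = (2052/835)/(-30930) + 38/(18485/9) = (2052/835)*(-1/30930) + 38*(9/18485) = -342/4304425 + 342/18485 = 293158296/15913459225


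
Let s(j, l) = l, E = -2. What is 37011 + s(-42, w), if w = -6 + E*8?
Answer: 36989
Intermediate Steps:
w = -22 (w = -6 - 2*8 = -6 - 16 = -22)
37011 + s(-42, w) = 37011 - 22 = 36989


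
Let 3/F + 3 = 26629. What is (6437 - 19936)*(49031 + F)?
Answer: -17622936522091/26626 ≈ -6.6187e+8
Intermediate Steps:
F = 3/26626 (F = 3/(-3 + 26629) = 3/26626 ≈ 0.00011267)
(6437 - 19936)*(49031 + F) = (6437 - 19936)*(49031 + 3/26626) = -13499*1305499409/26626 = -17622936522091/26626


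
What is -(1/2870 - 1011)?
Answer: 2901569/2870 ≈ 1011.0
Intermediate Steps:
-(1/2870 - 1011) = -1*(-2901569/2870) = 2901569/2870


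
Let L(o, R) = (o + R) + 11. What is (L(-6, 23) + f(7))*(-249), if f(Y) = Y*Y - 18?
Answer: -14691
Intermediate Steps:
f(Y) = -18 + Y² (f(Y) = Y² - 18 = -18 + Y²)
L(o, R) = 11 + R + o (L(o, R) = (R + o) + 11 = 11 + R + o)
(L(-6, 23) + f(7))*(-249) = ((11 + 23 - 6) + (-18 + 7²))*(-249) = (28 + (-18 + 49))*(-249) = (28 + 31)*(-249) = 59*(-249) = -14691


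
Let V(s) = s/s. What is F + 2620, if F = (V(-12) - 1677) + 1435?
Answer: 2379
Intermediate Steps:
V(s) = 1
F = -241 (F = (1 - 1677) + 1435 = -1676 + 1435 = -241)
F + 2620 = -241 + 2620 = 2379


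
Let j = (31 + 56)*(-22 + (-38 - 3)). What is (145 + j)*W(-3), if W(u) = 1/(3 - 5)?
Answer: 2668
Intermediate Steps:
j = -5481 (j = 87*(-22 - 41) = 87*(-63) = -5481)
W(u) = -1/2 (W(u) = 1/(-2) = -1/2)
(145 + j)*W(-3) = (145 - 5481)*(-1/2) = -5336*(-1/2) = 2668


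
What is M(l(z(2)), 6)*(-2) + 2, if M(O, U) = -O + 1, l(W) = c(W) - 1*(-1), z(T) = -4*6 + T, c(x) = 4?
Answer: 10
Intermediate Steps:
z(T) = -24 + T
l(W) = 5 (l(W) = 4 - 1*(-1) = 4 + 1 = 5)
M(O, U) = 1 - O
M(l(z(2)), 6)*(-2) + 2 = (1 - 1*5)*(-2) + 2 = (1 - 5)*(-2) + 2 = -4*(-2) + 2 = 8 + 2 = 10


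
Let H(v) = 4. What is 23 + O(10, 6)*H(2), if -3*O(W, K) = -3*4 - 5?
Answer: 137/3 ≈ 45.667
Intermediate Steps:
O(W, K) = 17/3 (O(W, K) = -(-3*4 - 5)/3 = -(-12 - 5)/3 = -⅓*(-17) = 17/3)
23 + O(10, 6)*H(2) = 23 + (17/3)*4 = 23 + 68/3 = 137/3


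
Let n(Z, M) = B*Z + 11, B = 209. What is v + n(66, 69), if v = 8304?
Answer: 22109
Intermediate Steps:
n(Z, M) = 11 + 209*Z (n(Z, M) = 209*Z + 11 = 11 + 209*Z)
v + n(66, 69) = 8304 + (11 + 209*66) = 8304 + (11 + 13794) = 8304 + 13805 = 22109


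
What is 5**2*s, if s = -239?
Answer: -5975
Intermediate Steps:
5**2*s = 5**2*(-239) = 25*(-239) = -5975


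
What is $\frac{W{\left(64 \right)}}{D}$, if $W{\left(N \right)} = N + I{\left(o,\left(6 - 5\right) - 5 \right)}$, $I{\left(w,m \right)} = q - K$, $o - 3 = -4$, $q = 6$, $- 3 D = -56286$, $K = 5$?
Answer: $\frac{65}{18762} \approx 0.0034644$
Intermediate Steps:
$D = 18762$ ($D = \left(- \frac{1}{3}\right) \left(-56286\right) = 18762$)
$o = -1$ ($o = 3 - 4 = -1$)
$I{\left(w,m \right)} = 1$ ($I{\left(w,m \right)} = 6 - 5 = 1$)
$W{\left(N \right)} = 1 + N$ ($W{\left(N \right)} = N + 1 = 1 + N$)
$\frac{W{\left(64 \right)}}{D} = \frac{1 + 64}{18762} = 65 \cdot \frac{1}{18762} = \frac{65}{18762}$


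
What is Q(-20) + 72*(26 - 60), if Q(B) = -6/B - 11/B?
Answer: -48943/20 ≈ -2447.1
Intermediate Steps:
Q(B) = -17/B
Q(-20) + 72*(26 - 60) = -17/(-20) + 72*(26 - 60) = -17*(-1/20) + 72*(-34) = 17/20 - 2448 = -48943/20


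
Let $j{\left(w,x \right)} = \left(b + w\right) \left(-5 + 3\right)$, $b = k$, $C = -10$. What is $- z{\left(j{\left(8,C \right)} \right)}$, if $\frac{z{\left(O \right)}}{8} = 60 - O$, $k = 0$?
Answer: $-608$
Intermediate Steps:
$b = 0$
$j{\left(w,x \right)} = - 2 w$ ($j{\left(w,x \right)} = \left(0 + w\right) \left(-5 + 3\right) = w \left(-2\right) = - 2 w$)
$z{\left(O \right)} = 480 - 8 O$ ($z{\left(O \right)} = 8 \left(60 - O\right) = 480 - 8 O$)
$- z{\left(j{\left(8,C \right)} \right)} = - (480 - 8 \left(\left(-2\right) 8\right)) = - (480 - -128) = - (480 + 128) = \left(-1\right) 608 = -608$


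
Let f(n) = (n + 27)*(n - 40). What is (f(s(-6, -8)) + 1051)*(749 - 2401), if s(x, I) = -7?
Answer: -183372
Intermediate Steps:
f(n) = (-40 + n)*(27 + n) (f(n) = (27 + n)*(-40 + n) = (-40 + n)*(27 + n))
(f(s(-6, -8)) + 1051)*(749 - 2401) = ((-1080 + (-7)² - 13*(-7)) + 1051)*(749 - 2401) = ((-1080 + 49 + 91) + 1051)*(-1652) = (-940 + 1051)*(-1652) = 111*(-1652) = -183372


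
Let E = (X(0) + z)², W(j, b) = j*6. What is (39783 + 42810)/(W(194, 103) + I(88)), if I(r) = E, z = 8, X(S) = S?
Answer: 82593/1228 ≈ 67.258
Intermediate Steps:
W(j, b) = 6*j
E = 64 (E = (0 + 8)² = 8² = 64)
I(r) = 64
(39783 + 42810)/(W(194, 103) + I(88)) = (39783 + 42810)/(6*194 + 64) = 82593/(1164 + 64) = 82593/1228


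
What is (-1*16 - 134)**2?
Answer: 22500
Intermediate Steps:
(-1*16 - 134)**2 = (-16 - 134)**2 = (-150)**2 = 22500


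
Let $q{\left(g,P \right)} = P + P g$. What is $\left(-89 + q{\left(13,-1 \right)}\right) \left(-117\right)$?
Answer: $12051$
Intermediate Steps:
$\left(-89 + q{\left(13,-1 \right)}\right) \left(-117\right) = \left(-89 - \left(1 + 13\right)\right) \left(-117\right) = \left(-89 - 14\right) \left(-117\right) = \left(-103\right) \left(-117\right) = 12051$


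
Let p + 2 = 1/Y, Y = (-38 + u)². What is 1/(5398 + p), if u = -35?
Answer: 5329/28755285 ≈ 0.00018532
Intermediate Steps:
Y = 5329 (Y = (-38 - 35)² = (-73)² = 5329)
p = -10657/5329 (p = -2 + 1/5329 = -10657/5329 ≈ -1.9998)
1/(5398 + p) = 1/(5398 - 10657/5329) = 1/(28755285/5329) = 5329/28755285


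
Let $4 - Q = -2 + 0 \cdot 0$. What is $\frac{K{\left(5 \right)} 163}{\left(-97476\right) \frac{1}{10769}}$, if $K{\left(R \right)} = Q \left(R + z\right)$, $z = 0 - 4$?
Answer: $- \frac{1755347}{16246} \approx -108.05$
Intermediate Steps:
$Q = 6$ ($Q = 4 - \left(-2 + 0 \cdot 0\right) = 4 - \left(-2 + 0\right) = 4 - -2 = 4 + 2 = 6$)
$z = -4$
$K{\left(R \right)} = -24 + 6 R$ ($K{\left(R \right)} = 6 \left(R - 4\right) = 6 \left(-4 + R\right) = -24 + 6 R$)
$\frac{K{\left(5 \right)} 163}{\left(-97476\right) \frac{1}{10769}} = \frac{\left(-24 + 6 \cdot 5\right) 163}{\left(-97476\right) \frac{1}{10769}} = \frac{\left(-24 + 30\right) 163}{\left(-97476\right) \frac{1}{10769}} = \frac{6 \cdot 163}{- \frac{97476}{10769}} = 978 \left(- \frac{10769}{97476}\right) = - \frac{1755347}{16246}$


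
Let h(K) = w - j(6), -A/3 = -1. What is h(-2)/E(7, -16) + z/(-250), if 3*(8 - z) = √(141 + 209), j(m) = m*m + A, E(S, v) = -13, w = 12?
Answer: 3323/1625 + √14/150 ≈ 2.0699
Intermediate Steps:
A = 3 (A = -3*(-1) = 3)
j(m) = 3 + m² (j(m) = m*m + 3 = m² + 3 = 3 + m²)
h(K) = -27 (h(K) = 12 - (3 + 6²) = 12 - (3 + 36) = 12 - 1*39 = 12 - 39 = -27)
z = 8 - 5*√14/3 (z = 8 - √(141 + 209)/3 = 8 - 5*√14/3 ≈ 1.7639)
h(-2)/E(7, -16) + z/(-250) = -27/(-13) + (8 - 5*√14/3)/(-250) = -27*(-1/13) + (8 - 5*√14/3)*(-1/250) = 27/13 + (-4/125 + √14/150) = 3323/1625 + √14/150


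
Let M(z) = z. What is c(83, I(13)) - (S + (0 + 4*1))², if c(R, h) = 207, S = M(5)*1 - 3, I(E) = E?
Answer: 171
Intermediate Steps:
S = 2 (S = 5*1 - 3 = 5 - 3 = 2)
c(83, I(13)) - (S + (0 + 4*1))² = 207 - (2 + (0 + 4*1))² = 207 - (2 + (0 + 4))² = 207 - (2 + 4)² = 207 - 1*6² = 207 - 1*36 = 207 - 36 = 171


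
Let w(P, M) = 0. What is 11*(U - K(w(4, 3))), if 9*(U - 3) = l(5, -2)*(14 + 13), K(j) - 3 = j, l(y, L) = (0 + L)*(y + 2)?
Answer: -462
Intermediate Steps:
l(y, L) = L*(2 + y)
K(j) = 3 + j
U = -39 (U = 3 + ((-2*(2 + 5))*(14 + 13))/9 = 3 + (-2*7*27)/9 = 3 + (-14*27)/9 = 3 + (⅑)*(-378) = 3 - 42 = -39)
11*(U - K(w(4, 3))) = 11*(-39 - (3 + 0)) = 11*(-39 - 1*3) = 11*(-39 - 3) = 11*(-42) = -462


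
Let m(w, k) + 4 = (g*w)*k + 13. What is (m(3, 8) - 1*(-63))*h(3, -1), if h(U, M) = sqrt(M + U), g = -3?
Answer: 0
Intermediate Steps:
m(w, k) = 9 - 3*k*w (m(w, k) = -4 + ((-3*w)*k + 13) = -4 + (-3*k*w + 13) = -4 + (13 - 3*k*w) = 9 - 3*k*w)
(m(3, 8) - 1*(-63))*h(3, -1) = ((9 - 3*8*3) - 1*(-63))*sqrt(-1 + 3) = ((9 - 72) + 63)*sqrt(2) = (-63 + 63)*sqrt(2) = 0*sqrt(2) = 0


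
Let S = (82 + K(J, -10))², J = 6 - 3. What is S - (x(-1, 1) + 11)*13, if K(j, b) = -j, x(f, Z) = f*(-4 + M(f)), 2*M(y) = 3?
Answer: 12131/2 ≈ 6065.5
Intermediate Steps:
M(y) = 3/2 (M(y) = (½)*3 = 3/2)
J = 3
x(f, Z) = -5*f/2 (x(f, Z) = f*(-4 + 3/2) = f*(-5/2) = -5*f/2)
S = 6241 (S = (82 - 1*3)² = (82 - 3)² = 79² = 6241)
S - (x(-1, 1) + 11)*13 = 6241 - (-5/2*(-1) + 11)*13 = 6241 - (5/2 + 11)*13 = 6241 - 27*13/2 = 6241 - 1*351/2 = 6241 - 351/2 = 12131/2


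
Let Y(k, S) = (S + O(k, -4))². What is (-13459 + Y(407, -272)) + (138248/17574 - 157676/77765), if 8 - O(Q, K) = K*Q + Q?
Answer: 616626076750298/683321055 ≈ 9.0240e+5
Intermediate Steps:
O(Q, K) = 8 - Q - K*Q (O(Q, K) = 8 - (K*Q + Q) = 8 - (Q + K*Q) = 8 + (-Q - K*Q) = 8 - Q - K*Q)
Y(k, S) = (8 + S + 3*k)² (Y(k, S) = (S + (8 - k - 1*(-4)*k))² = (S + (8 - k + 4*k))² = (S + (8 + 3*k))² = (8 + S + 3*k)²)
(-13459 + Y(407, -272)) + (138248/17574 - 157676/77765) = (-13459 + (8 - 272 + 3*407)²) + (138248/17574 - 157676/77765) = (-13459 + (8 - 272 + 1221)²) + (138248*(1/17574) - 157676*1/77765) = (-13459 + 957²) + (69124/8787 - 157676/77765) = (-13459 + 915849) + 3989928848/683321055 = 902390 + 3989928848/683321055 = 616626076750298/683321055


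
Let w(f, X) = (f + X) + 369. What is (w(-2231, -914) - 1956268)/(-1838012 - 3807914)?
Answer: 979522/2822963 ≈ 0.34698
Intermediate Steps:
w(f, X) = 369 + X + f (w(f, X) = (X + f) + 369 = 369 + X + f)
(w(-2231, -914) - 1956268)/(-1838012 - 3807914) = ((369 - 914 - 2231) - 1956268)/(-1838012 - 3807914) = (-2776 - 1956268)/(-5645926) = -1959044*(-1/5645926) = 979522/2822963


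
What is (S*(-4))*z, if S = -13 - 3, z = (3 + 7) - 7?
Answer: 192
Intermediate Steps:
z = 3 (z = 10 - 7 = 3)
S = -16
(S*(-4))*z = -16*(-4)*3 = 64*3 = 192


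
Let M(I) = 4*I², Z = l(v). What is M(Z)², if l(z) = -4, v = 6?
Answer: 4096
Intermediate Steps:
Z = -4
M(Z)² = (4*(-4)²)² = (4*16)² = 64² = 4096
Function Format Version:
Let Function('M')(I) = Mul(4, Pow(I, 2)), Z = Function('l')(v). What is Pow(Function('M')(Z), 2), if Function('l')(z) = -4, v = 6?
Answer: 4096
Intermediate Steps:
Z = -4
Pow(Function('M')(Z), 2) = Pow(Mul(4, Pow(-4, 2)), 2) = Pow(Mul(4, 16), 2) = Pow(64, 2) = 4096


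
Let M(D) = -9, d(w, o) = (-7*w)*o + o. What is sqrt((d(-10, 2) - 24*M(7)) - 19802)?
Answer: 2*I*sqrt(4861) ≈ 139.44*I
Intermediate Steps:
d(w, o) = o - 7*o*w (d(w, o) = -7*o*w + o = o - 7*o*w)
sqrt((d(-10, 2) - 24*M(7)) - 19802) = sqrt((2*(1 - 7*(-10)) - 24*(-9)) - 19802) = sqrt((2*(1 + 70) + 216) - 19802) = sqrt((2*71 + 216) - 19802) = sqrt((142 + 216) - 19802) = sqrt(358 - 19802) = sqrt(-19444) = 2*I*sqrt(4861)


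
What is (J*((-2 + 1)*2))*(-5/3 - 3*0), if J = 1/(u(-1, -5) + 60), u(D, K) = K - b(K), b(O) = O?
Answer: 1/18 ≈ 0.055556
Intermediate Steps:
u(D, K) = 0 (u(D, K) = K - K = 0)
J = 1/60 (J = 1/(0 + 60) = 1/60 ≈ 0.016667)
(J*((-2 + 1)*2))*(-5/3 - 3*0) = (((-2 + 1)*2)/60)*(-5/3 - 3*0) = ((-1*2)/60)*(-5*⅓ + 0) = ((1/60)*(-2))*(-5/3 + 0) = -1/30*(-5/3) = 1/18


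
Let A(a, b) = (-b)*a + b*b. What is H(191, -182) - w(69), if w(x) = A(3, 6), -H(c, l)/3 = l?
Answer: 528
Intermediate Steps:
H(c, l) = -3*l
A(a, b) = b**2 - a*b (A(a, b) = -a*b + b**2 = b**2 - a*b)
w(x) = 18 (w(x) = 6*(6 - 1*3) = 6*(6 - 3) = 6*3 = 18)
H(191, -182) - w(69) = -3*(-182) - 1*18 = 546 - 18 = 528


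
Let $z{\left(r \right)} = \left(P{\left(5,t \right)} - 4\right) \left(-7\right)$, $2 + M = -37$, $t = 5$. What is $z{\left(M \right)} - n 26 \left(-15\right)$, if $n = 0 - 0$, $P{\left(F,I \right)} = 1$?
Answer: $21$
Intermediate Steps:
$M = -39$ ($M = -2 - 37 = -39$)
$n = 0$ ($n = 0 + 0 = 0$)
$z{\left(r \right)} = 21$ ($z{\left(r \right)} = \left(1 - 4\right) \left(-7\right) = \left(-3\right) \left(-7\right) = 21$)
$z{\left(M \right)} - n 26 \left(-15\right) = 21 - 0 \cdot 26 \left(-15\right) = 21 - 0 \left(-15\right) = 21 - 0 = 21 + 0 = 21$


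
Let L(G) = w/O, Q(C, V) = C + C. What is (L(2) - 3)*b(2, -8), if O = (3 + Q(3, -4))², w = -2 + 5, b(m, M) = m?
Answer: -160/27 ≈ -5.9259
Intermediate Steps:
Q(C, V) = 2*C
w = 3
O = 81 (O = (3 + 2*3)² = (3 + 6)² = 9² = 81)
L(G) = 1/27 (L(G) = 3/81 = 3*(1/81) = 1/27)
(L(2) - 3)*b(2, -8) = (1/27 - 3)*2 = -80/27*2 = -160/27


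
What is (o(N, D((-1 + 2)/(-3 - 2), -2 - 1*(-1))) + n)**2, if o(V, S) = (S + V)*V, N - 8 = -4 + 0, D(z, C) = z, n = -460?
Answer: 4946176/25 ≈ 1.9785e+5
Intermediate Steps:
N = 4 (N = 8 + (-4 + 0) = 8 - 4 = 4)
o(V, S) = V*(S + V)
(o(N, D((-1 + 2)/(-3 - 2), -2 - 1*(-1))) + n)**2 = (4*((-1 + 2)/(-3 - 2) + 4) - 460)**2 = (4*(1/(-5) + 4) - 460)**2 = (4*(1*(-1/5) + 4) - 460)**2 = (4*(-1/5 + 4) - 460)**2 = (4*(19/5) - 460)**2 = (76/5 - 460)**2 = (-2224/5)**2 = 4946176/25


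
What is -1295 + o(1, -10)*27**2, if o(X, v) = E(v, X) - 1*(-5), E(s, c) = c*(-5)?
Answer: -1295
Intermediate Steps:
E(s, c) = -5*c
o(X, v) = 5 - 5*X (o(X, v) = -5*X - 1*(-5) = -5*X + 5 = 5 - 5*X)
-1295 + o(1, -10)*27**2 = -1295 + (5 - 5*1)*27**2 = -1295 + (5 - 5)*729 = -1295 + 0*729 = -1295 + 0 = -1295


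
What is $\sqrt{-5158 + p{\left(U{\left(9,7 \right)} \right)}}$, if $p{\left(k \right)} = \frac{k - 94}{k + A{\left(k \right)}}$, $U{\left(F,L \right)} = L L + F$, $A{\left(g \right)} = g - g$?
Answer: $\frac{20 i \sqrt{10846}}{29} \approx 71.823 i$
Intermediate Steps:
$A{\left(g \right)} = 0$
$U{\left(F,L \right)} = F + L^{2}$ ($U{\left(F,L \right)} = L^{2} + F = F + L^{2}$)
$p{\left(k \right)} = \frac{-94 + k}{k}$ ($p{\left(k \right)} = \frac{k - 94}{k + 0} = \frac{-94 + k}{k}$)
$\sqrt{-5158 + p{\left(U{\left(9,7 \right)} \right)}} = \sqrt{-5158 + \frac{-94 + \left(9 + 7^{2}\right)}{9 + 7^{2}}} = \sqrt{-5158 + \frac{-94 + \left(9 + 49\right)}{9 + 49}} = \sqrt{-5158 + \frac{-94 + 58}{58}} = \sqrt{-5158 + \frac{1}{58} \left(-36\right)} = \sqrt{-5158 - \frac{18}{29}} = \sqrt{- \frac{149600}{29}} = \frac{20 i \sqrt{10846}}{29}$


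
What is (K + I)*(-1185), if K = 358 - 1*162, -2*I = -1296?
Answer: -1000140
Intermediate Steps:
I = 648 (I = -1/2*(-1296) = 648)
K = 196 (K = 358 - 162 = 196)
(K + I)*(-1185) = (196 + 648)*(-1185) = 844*(-1185) = -1000140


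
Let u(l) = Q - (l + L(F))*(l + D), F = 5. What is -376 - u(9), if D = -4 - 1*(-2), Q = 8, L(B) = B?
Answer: -286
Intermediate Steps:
D = -2 (D = -4 + 2 = -2)
u(l) = 8 - (-2 + l)*(5 + l) (u(l) = 8 - (l + 5)*(l - 2) = 8 - (5 + l)*(-2 + l) = 8 - (-2 + l)*(5 + l))
-376 - u(9) = -376 - (18 - 1*9**2 - 3*9) = -376 - (18 - 1*81 - 27) = -376 - (18 - 81 - 27) = -376 - 1*(-90) = -376 + 90 = -286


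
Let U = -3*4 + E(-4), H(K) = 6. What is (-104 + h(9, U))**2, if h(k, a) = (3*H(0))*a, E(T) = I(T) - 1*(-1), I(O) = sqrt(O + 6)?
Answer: 91852 - 10872*sqrt(2) ≈ 76477.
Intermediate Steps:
I(O) = sqrt(6 + O)
E(T) = 1 + sqrt(6 + T) (E(T) = sqrt(6 + T) - 1*(-1) = sqrt(6 + T) + 1 = 1 + sqrt(6 + T))
U = -11 + sqrt(2) (U = -3*4 + (1 + sqrt(6 - 4)) = -12 + (1 + sqrt(2)) = -11 + sqrt(2) ≈ -9.5858)
h(k, a) = 18*a (h(k, a) = (3*6)*a = 18*a)
(-104 + h(9, U))**2 = (-104 + 18*(-11 + sqrt(2)))**2 = (-104 + (-198 + 18*sqrt(2)))**2 = (-302 + 18*sqrt(2))**2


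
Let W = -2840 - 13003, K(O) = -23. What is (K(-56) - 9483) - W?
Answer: 6337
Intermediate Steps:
W = -15843
(K(-56) - 9483) - W = (-23 - 9483) - 1*(-15843) = -9506 + 15843 = 6337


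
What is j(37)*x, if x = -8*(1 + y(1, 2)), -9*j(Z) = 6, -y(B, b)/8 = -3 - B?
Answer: 176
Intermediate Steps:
y(B, b) = 24 + 8*B (y(B, b) = -8*(-3 - B) = 24 + 8*B)
j(Z) = -2/3 (j(Z) = -1/9*6 = -2/3)
x = -264 (x = -8*(1 + (24 + 8*1)) = -8*(1 + (24 + 8)) = -8*(1 + 32) = -8*33 = -264)
j(37)*x = -2/3*(-264) = 176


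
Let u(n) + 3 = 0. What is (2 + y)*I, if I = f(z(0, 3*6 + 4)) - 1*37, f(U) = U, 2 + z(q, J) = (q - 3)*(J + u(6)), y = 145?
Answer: -14112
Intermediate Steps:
u(n) = -3 (u(n) = -3 + 0 = -3)
z(q, J) = -2 + (-3 + J)*(-3 + q) (z(q, J) = -2 + (q - 3)*(J - 3) = -2 + (-3 + q)*(-3 + J) = -2 + (-3 + J)*(-3 + q))
I = -96 (I = (7 - 3*(3*6 + 4) - 3*0 + (3*6 + 4)*0) - 1*37 = (7 - 3*(18 + 4) + 0 + (18 + 4)*0) - 37 = (7 - 3*22 + 0 + 22*0) - 37 = (7 - 66 + 0 + 0) - 37 = -59 - 37 = -96)
(2 + y)*I = (2 + 145)*(-96) = 147*(-96) = -14112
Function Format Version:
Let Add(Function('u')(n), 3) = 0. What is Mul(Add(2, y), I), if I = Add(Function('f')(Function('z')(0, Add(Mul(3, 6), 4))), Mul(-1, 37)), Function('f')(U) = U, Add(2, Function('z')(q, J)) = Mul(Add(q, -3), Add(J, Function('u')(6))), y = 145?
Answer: -14112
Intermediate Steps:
Function('u')(n) = -3 (Function('u')(n) = Add(-3, 0) = -3)
Function('z')(q, J) = Add(-2, Mul(Add(-3, J), Add(-3, q))) (Function('z')(q, J) = Add(-2, Mul(Add(q, -3), Add(J, -3))) = Add(-2, Mul(Add(-3, q), Add(-3, J))) = Add(-2, Mul(Add(-3, J), Add(-3, q))))
I = -96 (I = Add(Add(7, Mul(-3, Add(Mul(3, 6), 4)), Mul(-3, 0), Mul(Add(Mul(3, 6), 4), 0)), Mul(-1, 37)) = Add(Add(7, Mul(-3, Add(18, 4)), 0, Mul(Add(18, 4), 0)), -37) = Add(Add(7, Mul(-3, 22), 0, Mul(22, 0)), -37) = Add(Add(7, -66, 0, 0), -37) = Add(-59, -37) = -96)
Mul(Add(2, y), I) = Mul(Add(2, 145), -96) = Mul(147, -96) = -14112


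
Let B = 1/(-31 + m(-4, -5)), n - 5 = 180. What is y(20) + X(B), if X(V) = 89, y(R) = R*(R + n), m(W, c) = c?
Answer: 4189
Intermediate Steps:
n = 185 (n = 5 + 180 = 185)
y(R) = R*(185 + R) (y(R) = R*(R + 185) = R*(185 + R))
B = -1/36 (B = 1/(-31 - 5) = 1/(-36) = -1/36 ≈ -0.027778)
y(20) + X(B) = 20*(185 + 20) + 89 = 20*205 + 89 = 4100 + 89 = 4189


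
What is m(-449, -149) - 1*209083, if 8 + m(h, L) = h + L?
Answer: -209689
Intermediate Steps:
m(h, L) = -8 + L + h (m(h, L) = -8 + (h + L) = -8 + (L + h) = -8 + L + h)
m(-449, -149) - 1*209083 = (-8 - 149 - 449) - 1*209083 = -606 - 209083 = -209689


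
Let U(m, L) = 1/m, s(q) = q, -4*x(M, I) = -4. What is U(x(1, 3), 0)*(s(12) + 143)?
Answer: 155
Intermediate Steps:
x(M, I) = 1 (x(M, I) = -1/4*(-4) = 1)
U(x(1, 3), 0)*(s(12) + 143) = (12 + 143)/1 = 1*155 = 155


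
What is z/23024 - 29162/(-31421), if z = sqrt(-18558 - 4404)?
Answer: 29162/31421 + I*sqrt(22962)/23024 ≈ 0.92811 + 0.0065815*I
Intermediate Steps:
z = I*sqrt(22962) (z = sqrt(-22962) = I*sqrt(22962) ≈ 151.53*I)
z/23024 - 29162/(-31421) = (I*sqrt(22962))/23024 - 29162/(-31421) = (I*sqrt(22962))*(1/23024) - 29162*(-1/31421) = I*sqrt(22962)/23024 + 29162/31421 = 29162/31421 + I*sqrt(22962)/23024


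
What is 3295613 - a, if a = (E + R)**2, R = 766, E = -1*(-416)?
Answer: 1898489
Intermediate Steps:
E = 416
a = 1397124 (a = (416 + 766)**2 = 1182**2 = 1397124)
3295613 - a = 3295613 - 1*1397124 = 3295613 - 1397124 = 1898489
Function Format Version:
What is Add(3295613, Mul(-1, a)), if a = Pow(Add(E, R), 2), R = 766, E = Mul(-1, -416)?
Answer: 1898489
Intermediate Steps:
E = 416
a = 1397124 (a = Pow(Add(416, 766), 2) = Pow(1182, 2) = 1397124)
Add(3295613, Mul(-1, a)) = Add(3295613, Mul(-1, 1397124)) = Add(3295613, -1397124) = 1898489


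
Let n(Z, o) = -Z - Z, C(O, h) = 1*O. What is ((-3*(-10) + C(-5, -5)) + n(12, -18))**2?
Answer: 1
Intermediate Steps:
C(O, h) = O
n(Z, o) = -2*Z
((-3*(-10) + C(-5, -5)) + n(12, -18))**2 = ((-3*(-10) - 5) - 2*12)**2 = ((30 - 5) - 24)**2 = (25 - 24)**2 = 1**2 = 1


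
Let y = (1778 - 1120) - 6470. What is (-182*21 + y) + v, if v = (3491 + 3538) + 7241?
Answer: 4636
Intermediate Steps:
v = 14270 (v = 7029 + 7241 = 14270)
y = -5812 (y = 658 - 6470 = -5812)
(-182*21 + y) + v = (-182*21 - 5812) + 14270 = (-3822 - 5812) + 14270 = -9634 + 14270 = 4636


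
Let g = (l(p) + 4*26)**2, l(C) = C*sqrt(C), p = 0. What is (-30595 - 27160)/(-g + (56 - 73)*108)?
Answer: 57755/12652 ≈ 4.5649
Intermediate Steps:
l(C) = C**(3/2)
g = 10816 (g = (0**(3/2) + 4*26)**2 = (0 + 104)**2 = 104**2 = 10816)
(-30595 - 27160)/(-g + (56 - 73)*108) = (-30595 - 27160)/(-1*10816 + (56 - 73)*108) = -57755/(-10816 - 17*108) = -57755/(-10816 - 1836) = -57755/(-12652) = -57755*(-1/12652) = 57755/12652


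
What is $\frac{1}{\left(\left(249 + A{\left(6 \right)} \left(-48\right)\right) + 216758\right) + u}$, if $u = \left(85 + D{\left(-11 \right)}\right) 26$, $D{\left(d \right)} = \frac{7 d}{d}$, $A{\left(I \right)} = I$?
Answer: $\frac{1}{219111} \approx 4.5639 \cdot 10^{-6}$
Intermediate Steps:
$D{\left(d \right)} = 7$
$u = 2392$ ($u = \left(85 + 7\right) 26 = 92 \cdot 26 = 2392$)
$\frac{1}{\left(\left(249 + A{\left(6 \right)} \left(-48\right)\right) + 216758\right) + u} = \frac{1}{\left(\left(249 + 6 \left(-48\right)\right) + 216758\right) + 2392} = \frac{1}{\left(\left(249 - 288\right) + 216758\right) + 2392} = \frac{1}{\left(-39 + 216758\right) + 2392} = \frac{1}{216719 + 2392} = \frac{1}{219111}$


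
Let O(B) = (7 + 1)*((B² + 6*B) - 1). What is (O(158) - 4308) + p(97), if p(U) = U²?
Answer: 212389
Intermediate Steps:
O(B) = -8 + 8*B² + 48*B (O(B) = 8*(-1 + B² + 6*B) = -8 + 8*B² + 48*B)
(O(158) - 4308) + p(97) = ((-8 + 8*158² + 48*158) - 4308) + 97² = ((-8 + 8*24964 + 7584) - 4308) + 9409 = ((-8 + 199712 + 7584) - 4308) + 9409 = (207288 - 4308) + 9409 = 202980 + 9409 = 212389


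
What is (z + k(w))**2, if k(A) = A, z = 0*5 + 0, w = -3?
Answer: 9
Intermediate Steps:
z = 0 (z = 0 + 0 = 0)
(z + k(w))**2 = (0 - 3)**2 = (-3)**2 = 9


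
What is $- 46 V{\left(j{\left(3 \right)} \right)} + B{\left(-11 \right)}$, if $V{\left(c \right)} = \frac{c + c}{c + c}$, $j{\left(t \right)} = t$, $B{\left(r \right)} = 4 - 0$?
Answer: $-42$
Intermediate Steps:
$B{\left(r \right)} = 4$ ($B{\left(r \right)} = 4 + 0 = 4$)
$V{\left(c \right)} = 1$ ($V{\left(c \right)} = \frac{2 c}{2 c} = 2 c \frac{1}{2 c} = 1$)
$- 46 V{\left(j{\left(3 \right)} \right)} + B{\left(-11 \right)} = \left(-46\right) 1 + 4 = -46 + 4 = -42$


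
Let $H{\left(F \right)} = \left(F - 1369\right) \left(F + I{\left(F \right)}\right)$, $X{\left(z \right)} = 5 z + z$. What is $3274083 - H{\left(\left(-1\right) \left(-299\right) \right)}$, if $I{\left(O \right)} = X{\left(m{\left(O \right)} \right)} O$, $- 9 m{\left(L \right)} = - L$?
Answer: $\frac{202100179}{3} \approx 6.7367 \cdot 10^{7}$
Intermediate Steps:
$m{\left(L \right)} = \frac{L}{9}$ ($m{\left(L \right)} = - \frac{\left(-1\right) L}{9} = \frac{L}{9}$)
$X{\left(z \right)} = 6 z$
$I{\left(O \right)} = \frac{2 O^{2}}{3}$ ($I{\left(O \right)} = 6 \frac{O}{9} O = \frac{2 O}{3} O = \frac{2 O^{2}}{3}$)
$H{\left(F \right)} = \left(-1369 + F\right) \left(F + \frac{2 F^{2}}{3}\right)$ ($H{\left(F \right)} = \left(F - 1369\right) \left(F + \frac{2 F^{2}}{3}\right) = \left(-1369 + F\right) \left(F + \frac{2 F^{2}}{3}\right)$)
$3274083 - H{\left(\left(-1\right) \left(-299\right) \right)} = 3274083 - \frac{\left(-1\right) \left(-299\right) \left(-4107 - 2735 \left(\left(-1\right) \left(-299\right)\right) + 2 \left(\left(-1\right) \left(-299\right)\right)^{2}\right)}{3} = 3274083 - \frac{1}{3} \cdot 299 \left(-4107 - 817765 + 2 \cdot 299^{2}\right) = 3274083 - \frac{1}{3} \cdot 299 \left(-4107 - 817765 + 2 \cdot 89401\right) = 3274083 - \frac{1}{3} \cdot 299 \left(-4107 - 817765 + 178802\right) = 3274083 - \frac{1}{3} \cdot 299 \left(-643070\right) = 3274083 - - \frac{192277930}{3} = 3274083 + \frac{192277930}{3} = \frac{202100179}{3}$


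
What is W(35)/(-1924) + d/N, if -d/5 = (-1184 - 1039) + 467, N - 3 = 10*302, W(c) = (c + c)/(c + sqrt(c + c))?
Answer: 278624075/95968158 + sqrt(70)/31746 ≈ 2.9036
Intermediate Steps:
W(c) = 2*c/(c + sqrt(2)*sqrt(c)) (W(c) = (2*c)/(c + sqrt(2*c)) = (2*c)/(c + sqrt(2)*sqrt(c)) = 2*c/(c + sqrt(2)*sqrt(c)))
N = 3023 (N = 3 + 10*302 = 3 + 3020 = 3023)
d = 8780 (d = -5*((-1184 - 1039) + 467) = -5*(-2223 + 467) = -5*(-1756) = 8780)
W(35)/(-1924) + d/N = (2*35/(35 + sqrt(2)*sqrt(35)))/(-1924) + 8780/3023 = (2*35/(35 + sqrt(70)))*(-1/1924) + 8780*(1/3023) = (70/(35 + sqrt(70)))*(-1/1924) + 8780/3023 = -35/(962*(35 + sqrt(70))) + 8780/3023 = 8780/3023 - 35/(962*(35 + sqrt(70)))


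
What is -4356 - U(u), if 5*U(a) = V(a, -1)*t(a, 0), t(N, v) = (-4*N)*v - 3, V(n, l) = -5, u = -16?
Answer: -4359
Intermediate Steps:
t(N, v) = -3 - 4*N*v (t(N, v) = -4*N*v - 3 = -3 - 4*N*v)
U(a) = 3 (U(a) = (-5*(-3 - 4*a*0))/5 = (-5*(-3 + 0))/5 = (-5*(-3))/5 = (⅕)*15 = 3)
-4356 - U(u) = -4356 - 1*3 = -4356 - 3 = -4359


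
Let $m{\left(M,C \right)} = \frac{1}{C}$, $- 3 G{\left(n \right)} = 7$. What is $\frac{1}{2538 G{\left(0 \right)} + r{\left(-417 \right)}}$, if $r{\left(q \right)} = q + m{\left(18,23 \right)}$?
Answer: $- \frac{23}{145796} \approx -0.00015775$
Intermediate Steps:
$G{\left(n \right)} = - \frac{7}{3}$ ($G{\left(n \right)} = \left(- \frac{1}{3}\right) 7 = - \frac{7}{3}$)
$r{\left(q \right)} = \frac{1}{23} + q$ ($r{\left(q \right)} = q + \frac{1}{23} = \frac{1}{23} + q$)
$\frac{1}{2538 G{\left(0 \right)} + r{\left(-417 \right)}} = \frac{1}{2538 \left(- \frac{7}{3}\right) + \left(\frac{1}{23} - 417\right)} = \frac{1}{-5922 - \frac{9590}{23}} = \frac{1}{- \frac{145796}{23}} = - \frac{23}{145796}$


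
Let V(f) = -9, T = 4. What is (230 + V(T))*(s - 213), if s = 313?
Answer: 22100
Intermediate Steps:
(230 + V(T))*(s - 213) = (230 - 9)*(313 - 213) = 221*100 = 22100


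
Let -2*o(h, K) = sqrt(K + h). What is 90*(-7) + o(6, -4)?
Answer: -630 - sqrt(2)/2 ≈ -630.71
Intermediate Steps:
o(h, K) = -sqrt(K + h)/2
90*(-7) + o(6, -4) = 90*(-7) - sqrt(-4 + 6)/2 = -630 - sqrt(2)/2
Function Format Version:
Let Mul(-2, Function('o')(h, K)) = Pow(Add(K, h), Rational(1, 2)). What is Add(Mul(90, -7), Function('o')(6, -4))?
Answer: Add(-630, Mul(Rational(-1, 2), Pow(2, Rational(1, 2)))) ≈ -630.71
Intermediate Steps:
Function('o')(h, K) = Mul(Rational(-1, 2), Pow(Add(K, h), Rational(1, 2)))
Add(Mul(90, -7), Function('o')(6, -4)) = Add(Mul(90, -7), Mul(Rational(-1, 2), Pow(Add(-4, 6), Rational(1, 2)))) = Add(-630, Mul(Rational(-1, 2), Pow(2, Rational(1, 2))))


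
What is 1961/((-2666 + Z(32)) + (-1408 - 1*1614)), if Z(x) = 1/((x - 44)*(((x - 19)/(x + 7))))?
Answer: -7844/22753 ≈ -0.34475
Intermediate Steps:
Z(x) = (7 + x)/((-44 + x)*(-19 + x)) (Z(x) = 1/((-44 + x)*(((-19 + x)/(7 + x)))) = ((7 + x)/(-19 + x))/(-44 + x) = (7 + x)/((-44 + x)*(-19 + x)))
1961/((-2666 + Z(32)) + (-1408 - 1*1614)) = 1961/((-2666 + (7 + 32)/(836 + 32**2 - 63*32)) + (-1408 - 1*1614)) = 1961/((-2666 + 39/(836 + 1024 - 2016)) + (-1408 - 1614)) = 1961/((-2666 + 39/(-156)) - 3022) = 1961/((-2666 - 1/156*39) - 3022) = 1961/((-2666 - 1/4) - 3022) = 1961/(-10665/4 - 3022) = 1961/(-22753/4) = 1961*(-4/22753) = -7844/22753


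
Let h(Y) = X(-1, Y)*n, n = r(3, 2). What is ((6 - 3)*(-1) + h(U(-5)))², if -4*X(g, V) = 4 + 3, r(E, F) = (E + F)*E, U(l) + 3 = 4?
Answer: 13689/16 ≈ 855.56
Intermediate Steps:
U(l) = 1 (U(l) = -3 + 4 = 1)
r(E, F) = E*(E + F)
X(g, V) = -7/4 (X(g, V) = -(4 + 3)/4 = -¼*7 = -7/4)
n = 15 (n = 3*(3 + 2) = 3*5 = 15)
h(Y) = -105/4 (h(Y) = -7/4*15 = -105/4)
((6 - 3)*(-1) + h(U(-5)))² = ((6 - 3)*(-1) - 105/4)² = (3*(-1) - 105/4)² = (-3 - 105/4)² = (-117/4)² = 13689/16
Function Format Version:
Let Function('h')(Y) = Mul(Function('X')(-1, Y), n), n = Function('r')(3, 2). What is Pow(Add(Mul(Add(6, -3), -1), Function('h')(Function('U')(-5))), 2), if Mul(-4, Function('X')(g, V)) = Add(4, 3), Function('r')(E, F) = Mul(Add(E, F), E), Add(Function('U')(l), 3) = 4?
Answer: Rational(13689, 16) ≈ 855.56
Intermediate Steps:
Function('U')(l) = 1 (Function('U')(l) = Add(-3, 4) = 1)
Function('r')(E, F) = Mul(E, Add(E, F))
Function('X')(g, V) = Rational(-7, 4) (Function('X')(g, V) = Mul(Rational(-1, 4), Add(4, 3)) = Mul(Rational(-1, 4), 7) = Rational(-7, 4))
n = 15 (n = Mul(3, Add(3, 2)) = Mul(3, 5) = 15)
Function('h')(Y) = Rational(-105, 4) (Function('h')(Y) = Mul(Rational(-7, 4), 15) = Rational(-105, 4))
Pow(Add(Mul(Add(6, -3), -1), Function('h')(Function('U')(-5))), 2) = Pow(Add(Mul(Add(6, -3), -1), Rational(-105, 4)), 2) = Pow(Add(Mul(3, -1), Rational(-105, 4)), 2) = Pow(Add(-3, Rational(-105, 4)), 2) = Pow(Rational(-117, 4), 2) = Rational(13689, 16)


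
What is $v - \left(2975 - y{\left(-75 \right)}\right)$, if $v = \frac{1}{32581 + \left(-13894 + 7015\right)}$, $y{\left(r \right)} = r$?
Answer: $- \frac{78391099}{25702} \approx -3050.0$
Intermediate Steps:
$v = \frac{1}{25702}$ ($v = \frac{1}{32581 - 6879} = \frac{1}{25702} \approx 3.8907 \cdot 10^{-5}$)
$v - \left(2975 - y{\left(-75 \right)}\right) = \frac{1}{25702} - \left(2975 - -75\right) = \frac{1}{25702} - \left(2975 + 75\right) = \frac{1}{25702} - 3050 = - \frac{78391099}{25702}$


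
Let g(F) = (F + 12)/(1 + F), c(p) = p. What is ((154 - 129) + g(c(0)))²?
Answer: 1369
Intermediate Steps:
g(F) = (12 + F)/(1 + F)
((154 - 129) + g(c(0)))² = ((154 - 129) + (12 + 0)/(1 + 0))² = (25 + 12/1)² = (25 + 1*12)² = (25 + 12)² = 37² = 1369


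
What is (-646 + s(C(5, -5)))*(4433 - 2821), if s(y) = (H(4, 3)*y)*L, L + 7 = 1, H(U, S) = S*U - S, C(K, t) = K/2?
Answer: -1258972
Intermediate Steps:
C(K, t) = K/2 (C(K, t) = K*(½) = K/2)
H(U, S) = -S + S*U
L = -6 (L = -7 + 1 = -6)
s(y) = -54*y (s(y) = ((3*(-1 + 4))*y)*(-6) = ((3*3)*y)*(-6) = (9*y)*(-6) = -54*y)
(-646 + s(C(5, -5)))*(4433 - 2821) = (-646 - 27*5)*(4433 - 2821) = (-646 - 54*5/2)*1612 = (-646 - 135)*1612 = -781*1612 = -1258972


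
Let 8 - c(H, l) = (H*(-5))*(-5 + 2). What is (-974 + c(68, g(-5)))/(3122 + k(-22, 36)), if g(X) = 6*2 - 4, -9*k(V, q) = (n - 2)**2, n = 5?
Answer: -1986/3121 ≈ -0.63633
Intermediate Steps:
k(V, q) = -1 (k(V, q) = -(5 - 2)**2/9 = -1/9*3**2 = -1/9*9 = -1)
g(X) = 8 (g(X) = 12 - 4 = 8)
c(H, l) = 8 - 15*H (c(H, l) = 8 - H*(-5)*(-5 + 2) = 8 - (-5*H)*(-3) = 8 - 15*H)
(-974 + c(68, g(-5)))/(3122 + k(-22, 36)) = (-974 + (8 - 15*68))/(3122 - 1) = (-974 + (8 - 1020))/3121 = (-974 - 1012)*(1/3121) = -1986*1/3121 = -1986/3121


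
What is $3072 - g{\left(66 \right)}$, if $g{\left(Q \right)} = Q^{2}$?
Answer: $-1284$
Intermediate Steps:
$3072 - g{\left(66 \right)} = 3072 - 66^{2} = 3072 - 4356 = -1284$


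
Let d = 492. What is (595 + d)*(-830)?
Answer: -902210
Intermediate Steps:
(595 + d)*(-830) = (595 + 492)*(-830) = 1087*(-830) = -902210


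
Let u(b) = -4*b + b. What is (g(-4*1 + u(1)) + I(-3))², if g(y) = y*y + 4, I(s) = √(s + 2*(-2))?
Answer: (53 + I*√7)² ≈ 2802.0 + 280.45*I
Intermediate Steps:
I(s) = √(-4 + s) (I(s) = √(s - 4) = √(-4 + s))
u(b) = -3*b
g(y) = 4 + y² (g(y) = y² + 4 = 4 + y²)
(g(-4*1 + u(1)) + I(-3))² = ((4 + (-4*1 - 3*1)²) + √(-4 - 3))² = ((4 + (-4 - 3)²) + √(-7))² = ((4 + (-7)²) + I*√7)² = ((4 + 49) + I*√7)² = (53 + I*√7)²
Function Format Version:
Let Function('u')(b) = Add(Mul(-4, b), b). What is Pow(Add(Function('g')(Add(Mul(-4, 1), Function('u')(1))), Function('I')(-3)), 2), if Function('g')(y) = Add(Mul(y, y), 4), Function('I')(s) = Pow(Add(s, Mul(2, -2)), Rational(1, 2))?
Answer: Pow(Add(53, Mul(I, Pow(7, Rational(1, 2)))), 2) ≈ Add(2802.0, Mul(280.45, I))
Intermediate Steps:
Function('I')(s) = Pow(Add(-4, s), Rational(1, 2)) (Function('I')(s) = Pow(Add(s, -4), Rational(1, 2)) = Pow(Add(-4, s), Rational(1, 2)))
Function('u')(b) = Mul(-3, b)
Function('g')(y) = Add(4, Pow(y, 2)) (Function('g')(y) = Add(Pow(y, 2), 4) = Add(4, Pow(y, 2)))
Pow(Add(Function('g')(Add(Mul(-4, 1), Function('u')(1))), Function('I')(-3)), 2) = Pow(Add(Add(4, Pow(Add(Mul(-4, 1), Mul(-3, 1)), 2)), Pow(Add(-4, -3), Rational(1, 2))), 2) = Pow(Add(Add(4, Pow(Add(-4, -3), 2)), Pow(-7, Rational(1, 2))), 2) = Pow(Add(Add(4, Pow(-7, 2)), Mul(I, Pow(7, Rational(1, 2)))), 2) = Pow(Add(Add(4, 49), Mul(I, Pow(7, Rational(1, 2)))), 2) = Pow(Add(53, Mul(I, Pow(7, Rational(1, 2)))), 2)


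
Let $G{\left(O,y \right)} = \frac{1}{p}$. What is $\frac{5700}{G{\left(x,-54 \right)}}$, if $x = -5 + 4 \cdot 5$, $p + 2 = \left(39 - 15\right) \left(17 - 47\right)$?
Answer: $-4115400$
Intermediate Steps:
$p = -722$ ($p = -2 + \left(39 - 15\right) \left(17 - 47\right) = -2 + 24 \left(-30\right) = -2 - 720 = -722$)
$x = 15$ ($x = -5 + 20 = 15$)
$G{\left(O,y \right)} = - \frac{1}{722}$ ($G{\left(O,y \right)} = \frac{1}{-722} = - \frac{1}{722}$)
$\frac{5700}{G{\left(x,-54 \right)}} = \frac{5700}{- \frac{1}{722}} = 5700 \left(-722\right) = -4115400$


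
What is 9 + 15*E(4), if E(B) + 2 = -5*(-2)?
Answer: 129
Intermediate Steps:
E(B) = 8 (E(B) = -2 - 5*(-2) = -2 + 10 = 8)
9 + 15*E(4) = 9 + 15*8 = 9 + 120 = 129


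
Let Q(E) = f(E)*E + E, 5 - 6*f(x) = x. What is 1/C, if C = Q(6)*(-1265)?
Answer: -1/6325 ≈ -0.00015810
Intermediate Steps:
f(x) = ⅚ - x/6
Q(E) = E + E*(⅚ - E/6) (Q(E) = (⅚ - E/6)*E + E = E*(⅚ - E/6) + E = E + E*(⅚ - E/6))
C = -6325 (C = ((⅙)*6*(11 - 1*6))*(-1265) = ((⅙)*6*(11 - 6))*(-1265) = ((⅙)*6*5)*(-1265) = 5*(-1265) = -6325)
1/C = 1/(-6325) = -1/6325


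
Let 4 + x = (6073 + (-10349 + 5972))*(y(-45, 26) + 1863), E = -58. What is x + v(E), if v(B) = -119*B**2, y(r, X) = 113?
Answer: 2950976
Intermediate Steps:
x = 3351292 (x = -4 + (6073 + (-10349 + 5972))*(113 + 1863) = -4 + (6073 - 4377)*1976 = -4 + 1696*1976 = -4 + 3351296 = 3351292)
x + v(E) = 3351292 - 119*(-58)**2 = 3351292 - 119*3364 = 3351292 - 400316 = 2950976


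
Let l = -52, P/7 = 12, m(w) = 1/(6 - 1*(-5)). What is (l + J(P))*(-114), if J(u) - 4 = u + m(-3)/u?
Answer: -632035/154 ≈ -4104.1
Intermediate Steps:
m(w) = 1/11 (m(w) = 1/(6 + 5) = 1/11)
P = 84 (P = 7*12 = 84)
J(u) = 4 + u + 1/(11*u) (J(u) = 4 + (u + 1/(11*u)) = 4 + u + 1/(11*u))
(l + J(P))*(-114) = (-52 + (4 + 84 + (1/11)/84))*(-114) = (-52 + (4 + 84 + (1/11)*(1/84)))*(-114) = (-52 + (4 + 84 + 1/924))*(-114) = (-52 + 81313/924)*(-114) = (33265/924)*(-114) = -632035/154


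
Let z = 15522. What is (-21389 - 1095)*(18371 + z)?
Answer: -762050212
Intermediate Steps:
(-21389 - 1095)*(18371 + z) = (-21389 - 1095)*(18371 + 15522) = -22484*33893 = -762050212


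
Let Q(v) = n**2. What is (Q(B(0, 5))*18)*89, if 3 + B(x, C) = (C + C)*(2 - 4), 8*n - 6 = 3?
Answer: 64881/32 ≈ 2027.5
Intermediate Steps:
n = 9/8 (n = 3/4 + (1/8)*3 = 3/4 + 3/8 = 9/8 ≈ 1.1250)
B(x, C) = -3 - 4*C (B(x, C) = -3 + (C + C)*(2 - 4) = -3 + (2*C)*(-2) = -3 - 4*C)
Q(v) = 81/64 (Q(v) = (9/8)**2 = 81/64)
(Q(B(0, 5))*18)*89 = ((81/64)*18)*89 = (729/32)*89 = 64881/32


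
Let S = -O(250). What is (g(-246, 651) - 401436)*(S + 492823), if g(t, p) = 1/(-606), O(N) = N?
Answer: -39942780199447/202 ≈ -1.9774e+11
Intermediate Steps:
g(t, p) = -1/606
S = -250 (S = -1*250 = -250)
(g(-246, 651) - 401436)*(S + 492823) = (-1/606 - 401436)*(-250 + 492823) = -243270217/606*492573 = -39942780199447/202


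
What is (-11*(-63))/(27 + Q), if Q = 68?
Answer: 693/95 ≈ 7.2947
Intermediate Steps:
(-11*(-63))/(27 + Q) = (-11*(-63))/(27 + 68) = 693/95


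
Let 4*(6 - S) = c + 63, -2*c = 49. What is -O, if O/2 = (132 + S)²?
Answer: -1054729/32 ≈ -32960.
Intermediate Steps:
c = -49/2 (c = -½*49 = -49/2 ≈ -24.500)
S = -29/8 (S = 6 - (-49/2 + 63)/4 = 6 - ¼*77/2 = 6 - 77/8 = -29/8 ≈ -3.6250)
O = 1054729/32 (O = 2*(132 - 29/8)² = 2*(1027/8)² = 2*(1054729/64) = 1054729/32 ≈ 32960.)
-O = -1*1054729/32 = -1054729/32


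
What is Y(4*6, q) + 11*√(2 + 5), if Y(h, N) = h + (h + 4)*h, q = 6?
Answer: 696 + 11*√7 ≈ 725.10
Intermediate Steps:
Y(h, N) = h + h*(4 + h) (Y(h, N) = h + (4 + h)*h = h + h*(4 + h))
Y(4*6, q) + 11*√(2 + 5) = (4*6)*(5 + 4*6) + 11*√(2 + 5) = 24*(5 + 24) + 11*√7 = 24*29 + 11*√7 = 696 + 11*√7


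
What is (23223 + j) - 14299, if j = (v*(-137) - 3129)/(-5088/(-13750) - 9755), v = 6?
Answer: 598498097969/67063081 ≈ 8924.4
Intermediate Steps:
j = 27163125/67063081 (j = (6*(-137) - 3129)/(-5088/(-13750) - 9755) = (-822 - 3129)/(-5088*(-1/13750) - 9755) = -3951/(2544/6875 - 9755) = -3951/(-67063081/6875) = -3951*(-6875/67063081) = 27163125/67063081 ≈ 0.40504)
(23223 + j) - 14299 = (23223 + 27163125/67063081) - 14299 = 1557433093188/67063081 - 14299 = 598498097969/67063081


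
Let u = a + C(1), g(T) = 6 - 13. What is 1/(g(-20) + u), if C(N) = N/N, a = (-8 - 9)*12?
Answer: -1/210 ≈ -0.0047619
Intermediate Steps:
g(T) = -7
a = -204 (a = -17*12 = -204)
C(N) = 1
u = -203 (u = -204 + 1 = -203)
1/(g(-20) + u) = 1/(-7 - 203) = 1/(-210) = -1/210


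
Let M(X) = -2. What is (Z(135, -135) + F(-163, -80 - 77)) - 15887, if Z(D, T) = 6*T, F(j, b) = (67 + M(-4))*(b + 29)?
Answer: -25017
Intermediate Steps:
F(j, b) = 1885 + 65*b (F(j, b) = (67 - 2)*(b + 29) = 65*(29 + b) = 1885 + 65*b)
(Z(135, -135) + F(-163, -80 - 77)) - 15887 = (6*(-135) + (1885 + 65*(-80 - 77))) - 15887 = (-810 + (1885 + 65*(-157))) - 15887 = (-810 + (1885 - 10205)) - 15887 = (-810 - 8320) - 15887 = -9130 - 15887 = -25017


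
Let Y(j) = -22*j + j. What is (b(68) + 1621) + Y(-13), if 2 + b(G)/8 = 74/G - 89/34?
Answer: 31718/17 ≈ 1865.8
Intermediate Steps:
b(G) = -628/17 + 592/G (b(G) = -16 + 8*(74/G - 89/34) = -16 + 8*(-89/34 + 74/G) = -16 + (-356/17 + 592/G) = -628/17 + 592/G)
Y(j) = -21*j
(b(68) + 1621) + Y(-13) = ((-628/17 + 592/68) + 1621) - 21*(-13) = ((-628/17 + 592*(1/68)) + 1621) + 273 = ((-628/17 + 148/17) + 1621) + 273 = (-480/17 + 1621) + 273 = 27077/17 + 273 = 31718/17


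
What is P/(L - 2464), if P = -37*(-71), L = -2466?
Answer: -2627/4930 ≈ -0.53286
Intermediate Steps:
P = 2627
P/(L - 2464) = 2627/(-2466 - 2464) = 2627/(-4930) = 2627*(-1/4930) = -2627/4930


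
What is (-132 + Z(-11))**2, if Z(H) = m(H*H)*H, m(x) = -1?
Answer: 14641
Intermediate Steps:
Z(H) = -H
(-132 + Z(-11))**2 = (-132 - 1*(-11))**2 = (-132 + 11)**2 = (-121)**2 = 14641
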